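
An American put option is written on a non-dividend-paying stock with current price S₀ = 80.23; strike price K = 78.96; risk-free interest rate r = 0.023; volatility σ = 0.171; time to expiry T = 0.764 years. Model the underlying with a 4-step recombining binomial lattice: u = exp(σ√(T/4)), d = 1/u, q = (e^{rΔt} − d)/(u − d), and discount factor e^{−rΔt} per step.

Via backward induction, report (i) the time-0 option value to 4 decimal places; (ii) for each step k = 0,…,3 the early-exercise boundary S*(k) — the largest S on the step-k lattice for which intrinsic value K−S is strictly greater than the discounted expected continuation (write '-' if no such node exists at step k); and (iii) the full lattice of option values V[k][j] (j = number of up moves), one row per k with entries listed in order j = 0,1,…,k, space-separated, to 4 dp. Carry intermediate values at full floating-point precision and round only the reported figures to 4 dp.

price = 3.5014
boundary = - - 69.0915 64.1163
tree:
3.5014
5.9977 1.1405
9.8685 2.3415 0.0000
14.8437 4.8070 0.0000 0.0000
19.4607 9.8685 0.0000 0.0000 0.0000

Δt=0.19100, u=1.07760, d=0.92799, q=0.51075, disc=e^(-rΔt)=0.99562
k=4 terminal: V=max(K-S,0) → 19.4607 9.8685 0.0000 0.0000 0.0000
k=3: j=0 S=64.1163 intr=14.8437 cont=14.4976 V=14.8437[EX]; j=1 S=74.4527 intr=4.5073 cont=4.8070 V=4.8070[hold]; j=2 S=86.4556 intr=0.0000 cont=0.0000 V=0.0000[hold]; j=3 S=100.3934 intr=0.0000 cont=0.0000 V=0.0000[hold]  S*(3)=64.1163
k=2: j=0 S=69.0915 intr=9.8685 cont=9.6748 V=9.8685[EX]; j=1 S=80.2300 intr=0.0000 cont=2.3415 V=2.3415[hold]; j=2 S=93.1642 intr=0.0000 cont=0.0000 V=0.0000[hold]  S*(2)=69.0915
k=1: j=0 S=74.4527 intr=4.5073 cont=5.9977 V=5.9977[hold]; j=1 S=86.4556 intr=0.0000 cont=1.1405 V=1.1405[hold]  S*(1)=-
k=0: j=0 S=80.2300 intr=0.0000 cont=3.5014 V=3.5014[hold]  S*(0)=-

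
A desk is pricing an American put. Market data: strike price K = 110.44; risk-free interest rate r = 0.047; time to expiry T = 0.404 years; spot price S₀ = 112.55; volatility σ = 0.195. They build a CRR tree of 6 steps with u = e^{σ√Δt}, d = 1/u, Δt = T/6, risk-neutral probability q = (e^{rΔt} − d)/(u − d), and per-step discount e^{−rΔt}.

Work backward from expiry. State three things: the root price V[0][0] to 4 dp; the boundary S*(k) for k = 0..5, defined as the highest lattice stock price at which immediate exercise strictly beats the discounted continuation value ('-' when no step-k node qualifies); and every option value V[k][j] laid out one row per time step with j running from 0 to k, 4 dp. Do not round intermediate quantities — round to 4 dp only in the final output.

price = 3.7600
boundary = - - - 96.6985 91.9273 96.6985
tree:
3.7600
6.0212 1.6845
9.3027 3.0125 0.4623
13.7415 5.2402 0.9636 0.0000
18.5127 8.7573 2.0082 0.0000 0.0000
23.0485 13.7415 4.1853 0.0000 0.0000 0.0000
27.3605 18.5127 8.7227 0.0000 0.0000 0.0000 0.0000

Δt=0.06733, u=1.05190, d=0.95066, q=0.51866, disc=e^(-rΔt)=0.99684
k=6 terminal: V=max(K-S,0) → 27.3605 18.5127 8.7227 0.0000 0.0000 0.0000 0.0000
k=5: j=0 S=87.3915 intr=23.0485 cont=22.6995 V=23.0485[EX]; j=1 S=96.6985 intr=13.7415 cont=13.3925 V=13.7415[EX]; j=2 S=106.9967 intr=3.4433 cont=4.1853 V=4.1853[hold]; j=3 S=118.3916 intr=0.0000 cont=0.0000 V=0.0000[hold]; j=4 S=131.0000 intr=0.0000 cont=0.0000 V=0.0000[hold]; j=5 S=144.9512 intr=0.0000 cont=0.0000 V=0.0000[hold]  S*(5)=96.6985
k=4: j=0 S=91.9273 intr=18.5127 cont=18.1638 V=18.5127[EX]; j=1 S=101.7173 intr=8.7227 cont=8.7573 V=8.7573[hold]; j=2 S=112.5500 intr=0.0000 cont=2.0082 V=2.0082[hold]; j=3 S=124.5363 intr=0.0000 cont=0.0000 V=0.0000[hold]; j=4 S=137.7991 intr=0.0000 cont=0.0000 V=0.0000[hold]  S*(4)=91.9273
k=3: j=0 S=96.6985 intr=13.7415 cont=13.4105 V=13.7415[EX]; j=1 S=106.9967 intr=3.4433 cont=5.2402 V=5.2402[hold]; j=2 S=118.3916 intr=0.0000 cont=0.9636 V=0.9636[hold]; j=3 S=131.0000 intr=0.0000 cont=0.0000 V=0.0000[hold]  S*(3)=96.6985
k=2: j=0 S=101.7173 intr=8.7227 cont=9.3027 V=9.3027[hold]; j=1 S=112.5500 intr=0.0000 cont=3.0125 V=3.0125[hold]; j=2 S=124.5363 intr=0.0000 cont=0.4623 V=0.4623[hold]  S*(2)=-
k=1: j=0 S=106.9967 intr=3.4433 cont=6.0212 V=6.0212[hold]; j=1 S=118.3916 intr=0.0000 cont=1.6845 V=1.6845[hold]  S*(1)=-
k=0: j=0 S=112.5500 intr=0.0000 cont=3.7600 V=3.7600[hold]  S*(0)=-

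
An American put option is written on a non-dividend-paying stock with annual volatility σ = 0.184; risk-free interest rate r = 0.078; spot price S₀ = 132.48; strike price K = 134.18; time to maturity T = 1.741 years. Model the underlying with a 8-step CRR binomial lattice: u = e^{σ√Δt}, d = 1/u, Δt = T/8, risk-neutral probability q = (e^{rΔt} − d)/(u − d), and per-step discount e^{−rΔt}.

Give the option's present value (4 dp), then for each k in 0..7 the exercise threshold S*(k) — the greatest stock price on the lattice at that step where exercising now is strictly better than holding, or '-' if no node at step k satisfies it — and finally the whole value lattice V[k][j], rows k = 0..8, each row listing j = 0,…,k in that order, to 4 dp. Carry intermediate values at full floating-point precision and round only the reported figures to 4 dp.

price = 7.9088
boundary = - - 111.5819 102.4036 111.5819 121.5828 111.5819 121.5828
tree:
7.9088
13.5661 4.0152
22.5981 7.3777 1.6806
31.7764 13.1498 3.3845 0.4871
40.1997 22.5981 6.6453 1.1055 0.0503
47.9301 31.7764 12.5972 2.4993 0.1213 0.0000
55.0246 40.1997 22.5981 5.6254 0.2924 0.0000 0.0000
61.5356 47.9301 31.7764 12.5972 0.7051 0.0000 0.0000 0.0000
67.5110 55.0246 40.1997 22.5981 1.7000 0.0000 0.0000 0.0000 0.0000

params: Δt=0.21763 u=1.08963 d=0.91774 q=0.57815 e^(-rΔt)=0.98317
t_8 payoffs: 67.5110 55.0246 40.1997 22.5981 1.7000 0.0000 0.0000 0.0000 0.0000
t_7: node(7,0) S=72.6444 payoff=61.5356 vs cont=59.2772 → 61.5356 [stop]  node(7,1) S=86.2499 payoff=47.9301 vs cont=45.6716 → 47.9301 [stop]  node(7,2) S=102.4036 payoff=31.7764 vs cont=29.5179 → 31.7764 [stop]  node(7,3) S=121.5828 payoff=12.5972 vs cont=10.3388 → 12.5972 [stop]  node(7,4) S=144.3539 payoff=0.0000 vs cont=0.7051 → 0.7051 [wait]  node(7,5) S=171.3899 payoff=0.0000 vs cont=0.0000 → 0.0000 [wait]  node(7,6) S=203.4895 payoff=0.0000 vs cont=0.0000 → 0.0000 [wait]  node(7,7) S=241.6010 payoff=0.0000 vs cont=0.0000 → 0.0000 [wait]  ⇒ S*(7)=121.5828
t_6: node(6,0) S=79.1554 payoff=55.0246 vs cont=52.7662 → 55.0246 [stop]  node(6,1) S=93.9803 payoff=40.1997 vs cont=37.9412 → 40.1997 [stop]  node(6,2) S=111.5819 payoff=22.5981 vs cont=20.3397 → 22.5981 [stop]  node(6,3) S=132.4800 payoff=1.7000 vs cont=5.6254 → 5.6254 [wait]  node(6,4) S=157.2921 payoff=0.0000 vs cont=0.2924 → 0.2924 [wait]  node(6,5) S=186.7513 payoff=0.0000 vs cont=0.0000 → 0.0000 [wait]  node(6,6) S=221.7279 payoff=0.0000 vs cont=0.0000 → 0.0000 [wait]  ⇒ S*(6)=111.5819
t_5: node(5,0) S=86.2499 payoff=47.9301 vs cont=45.6716 → 47.9301 [stop]  node(5,1) S=102.4036 payoff=31.7764 vs cont=29.5179 → 31.7764 [stop]  node(5,2) S=121.5828 payoff=12.5972 vs cont=12.5701 → 12.5972 [stop]  node(5,3) S=144.3539 payoff=0.0000 vs cont=2.4993 → 2.4993 [wait]  node(5,4) S=171.3899 payoff=0.0000 vs cont=0.1213 → 0.1213 [wait]  node(5,5) S=203.4895 payoff=0.0000 vs cont=0.0000 → 0.0000 [wait]  ⇒ S*(5)=121.5828
t_4: node(4,0) S=93.9803 payoff=40.1997 vs cont=37.9412 → 40.1997 [stop]  node(4,1) S=111.5819 payoff=22.5981 vs cont=20.3397 → 22.5981 [stop]  node(4,2) S=132.4800 payoff=1.7000 vs cont=6.6453 → 6.6453 [wait]  node(4,3) S=157.2921 payoff=0.0000 vs cont=1.1055 → 1.1055 [wait]  node(4,4) S=186.7513 payoff=0.0000 vs cont=0.0503 → 0.0503 [wait]  ⇒ S*(4)=111.5819
t_3: node(3,0) S=102.4036 payoff=31.7764 vs cont=29.5179 → 31.7764 [stop]  node(3,1) S=121.5828 payoff=12.5972 vs cont=13.1498 → 13.1498 [wait]  node(3,2) S=144.3539 payoff=0.0000 vs cont=3.3845 → 3.3845 [wait]  node(3,3) S=171.3899 payoff=0.0000 vs cont=0.4871 → 0.4871 [wait]  ⇒ S*(3)=102.4036
t_2: node(2,0) S=111.5819 payoff=22.5981 vs cont=20.6538 → 22.5981 [stop]  node(2,1) S=132.4800 payoff=1.7000 vs cont=7.3777 → 7.3777 [wait]  node(2,2) S=157.2921 payoff=0.0000 vs cont=1.6806 → 1.6806 [wait]  ⇒ S*(2)=111.5819
t_1: node(1,0) S=121.5828 payoff=12.5972 vs cont=13.5661 → 13.5661 [wait]  node(1,1) S=144.3539 payoff=0.0000 vs cont=4.0152 → 4.0152 [wait]  ⇒ S*(1)=-
t_0: node(0,0) S=132.4800 payoff=1.7000 vs cont=7.9088 → 7.9088 [wait]  ⇒ S*(0)=-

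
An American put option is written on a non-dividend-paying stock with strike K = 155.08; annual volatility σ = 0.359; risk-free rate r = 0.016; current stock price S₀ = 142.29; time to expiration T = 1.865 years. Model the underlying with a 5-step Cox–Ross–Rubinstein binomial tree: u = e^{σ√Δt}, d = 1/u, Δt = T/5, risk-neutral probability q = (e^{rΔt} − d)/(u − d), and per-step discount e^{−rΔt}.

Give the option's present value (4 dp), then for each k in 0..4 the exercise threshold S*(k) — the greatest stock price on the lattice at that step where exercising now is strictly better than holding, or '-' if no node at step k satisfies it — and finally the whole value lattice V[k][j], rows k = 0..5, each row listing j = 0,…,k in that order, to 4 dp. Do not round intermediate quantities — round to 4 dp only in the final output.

Δt=0.37300, u=1.24515, d=0.80312, q=0.45895, disc=e^(-rΔt)=0.99405
k=5 terminal: V=max(K-S,0) → 107.5389 81.3726 40.8045 0.0000 0.0000 0.0000
k=4: j=0 S=59.1957 intr=95.8843 cont=94.9616 V=95.8843[EX]; j=1 S=91.7766 intr=63.3034 cont=62.3806 V=63.3034[EX]; j=2 S=142.2900 intr=12.7900 cont=21.9460 V=21.9460[hold]; j=3 S=220.6056 intr=0.0000 cont=0.0000 V=0.0000[hold]; j=4 S=342.0257 intr=0.0000 cont=0.0000 V=0.0000[hold]  S*(4)=91.7766
k=3: j=0 S=73.7074 intr=81.3726 cont=80.4498 V=81.3726[EX]; j=1 S=114.2755 intr=40.8045 cont=44.0588 V=44.0588[hold]; j=2 S=177.1722 intr=0.0000 cont=11.8033 V=11.8033[hold]; j=3 S=274.6867 intr=0.0000 cont=0.0000 V=0.0000[hold]  S*(3)=73.7074
k=2: j=0 S=91.7766 intr=63.3034 cont=63.8653 V=63.8653[hold]; j=1 S=142.2900 intr=12.7900 cont=29.0812 V=29.0812[hold]; j=2 S=220.6056 intr=0.0000 cont=6.3482 V=6.3482[hold]  S*(2)=-
k=1: j=0 S=114.2755 intr=40.8045 cont=47.6162 V=47.6162[hold]; j=1 S=177.1722 intr=0.0000 cont=18.5370 V=18.5370[hold]  S*(1)=-
k=0: j=0 S=142.2900 intr=12.7900 cont=34.0665 V=34.0665[hold]  S*(0)=-

price = 34.0665
boundary = - - - 73.7074 91.7766
tree:
34.0665
47.6162 18.5370
63.8653 29.0812 6.3482
81.3726 44.0588 11.8033 0.0000
95.8843 63.3034 21.9460 0.0000 0.0000
107.5389 81.3726 40.8045 0.0000 0.0000 0.0000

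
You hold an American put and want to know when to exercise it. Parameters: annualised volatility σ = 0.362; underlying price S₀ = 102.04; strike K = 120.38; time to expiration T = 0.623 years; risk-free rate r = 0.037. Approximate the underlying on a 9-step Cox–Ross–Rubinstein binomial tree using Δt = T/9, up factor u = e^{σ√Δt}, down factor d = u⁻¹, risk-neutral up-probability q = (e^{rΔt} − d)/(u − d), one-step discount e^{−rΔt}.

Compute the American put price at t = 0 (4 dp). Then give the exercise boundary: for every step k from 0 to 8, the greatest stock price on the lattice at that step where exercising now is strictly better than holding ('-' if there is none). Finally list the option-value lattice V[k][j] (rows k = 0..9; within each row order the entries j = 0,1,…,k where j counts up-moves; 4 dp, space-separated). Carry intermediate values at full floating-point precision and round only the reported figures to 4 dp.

Δt=0.06922  u=1.09993  d=0.90915  q=0.48965  discount=0.99744
step 9 (expiry): payoffs max(K−S,0) = 77.0788 67.9926 56.9998 43.7003 27.6101 8.1436 0.0000 0.0000 0.0000 0.0000
step 8: (k=8,j=0): S=47.6281, (K−S)⁺=72.7519, hold=72.4439 ⇒ V=72.7519 exercise | (k=8,j=1): S=57.6223, (K−S)⁺=62.7577, hold=62.4498 ⇒ V=62.7577 exercise | (k=8,j=2): S=69.7135, (K−S)⁺=50.6665, hold=50.3585 ⇒ V=50.6665 exercise | (k=8,j=3): S=84.3420, (K−S)⁺=36.0380, hold=35.7301 ⇒ V=36.0380 exercise | (k=8,j=4): S=102.0400, (K−S)⁺=18.3400, hold=18.0321 ⇒ V=18.3400 exercise | (k=8,j=5): S=123.4517, (K−S)⁺=0.0000, hold=4.1454 ⇒ V=4.1454 continue | (k=8,j=6): S=149.3564, (K−S)⁺=0.0000, hold=0.0000 ⇒ V=0.0000 continue | (k=8,j=7): S=180.6968, (K−S)⁺=0.0000, hold=0.0000 ⇒ V=0.0000 continue | (k=8,j=8): S=218.6136, (K−S)⁺=0.0000, hold=0.0000 ⇒ V=0.0000 continue  boundary S*=102.0400
step 7: (k=7,j=0): S=52.3874, (K−S)⁺=67.9926, hold=67.6847 ⇒ V=67.9926 exercise | (k=7,j=1): S=63.3802, (K−S)⁺=56.9998, hold=56.6919 ⇒ V=56.9998 exercise | (k=7,j=2): S=76.6797, (K−S)⁺=43.7003, hold=43.3924 ⇒ V=43.7003 exercise | (k=7,j=3): S=92.7699, (K−S)⁺=27.6101, hold=27.3022 ⇒ V=27.6101 exercise | (k=7,j=4): S=112.2364, (K−S)⁺=8.1436, hold=11.3605 ⇒ V=11.3605 continue | (k=7,j=5): S=135.7877, (K−S)⁺=0.0000, hold=2.1102 ⇒ V=2.1102 continue | (k=7,j=6): S=164.2809, (K−S)⁺=0.0000, hold=0.0000 ⇒ V=0.0000 continue | (k=7,j=7): S=198.7531, (K−S)⁺=0.0000, hold=0.0000 ⇒ V=0.0000 continue  boundary S*=92.7699
step 6: (k=6,j=0): S=57.6223, (K−S)⁺=62.7577, hold=62.4498 ⇒ V=62.7577 exercise | (k=6,j=1): S=69.7135, (K−S)⁺=50.6665, hold=50.3585 ⇒ V=50.6665 exercise | (k=6,j=2): S=84.3420, (K−S)⁺=36.0380, hold=35.7301 ⇒ V=36.0380 exercise | (k=6,j=3): S=102.0400, (K−S)⁺=18.3400, hold=19.6032 ⇒ V=19.6032 continue | (k=6,j=4): S=123.4517, (K−S)⁺=0.0000, hold=6.8136 ⇒ V=6.8136 continue | (k=6,j=5): S=149.3564, (K−S)⁺=0.0000, hold=1.0742 ⇒ V=1.0742 continue | (k=6,j=6): S=180.6968, (K−S)⁺=0.0000, hold=0.0000 ⇒ V=0.0000 continue  boundary S*=84.3420
step 5: (k=5,j=0): S=63.3802, (K−S)⁺=56.9998, hold=56.6919 ⇒ V=56.9998 exercise | (k=5,j=1): S=76.6797, (K−S)⁺=43.7003, hold=43.3924 ⇒ V=43.7003 exercise | (k=5,j=2): S=92.7699, (K−S)⁺=27.6101, hold=27.9191 ⇒ V=27.9191 continue | (k=5,j=3): S=112.2364, (K−S)⁺=8.1436, hold=13.3067 ⇒ V=13.3067 continue | (k=5,j=4): S=135.7877, (K−S)⁺=0.0000, hold=3.9931 ⇒ V=3.9931 continue | (k=5,j=5): S=164.2809, (K−S)⁺=0.0000, hold=0.5468 ⇒ V=0.5468 continue  boundary S*=76.6797
step 4: (k=4,j=0): S=69.7135, (K−S)⁺=50.6665, hold=50.3585 ⇒ V=50.6665 exercise | (k=4,j=1): S=84.3420, (K−S)⁺=36.0380, hold=35.8810 ⇒ V=36.0380 exercise | (k=4,j=2): S=102.0400, (K−S)⁺=18.3400, hold=20.7110 ⇒ V=20.7110 continue | (k=4,j=3): S=123.4517, (K−S)⁺=0.0000, hold=8.7239 ⇒ V=8.7239 continue | (k=4,j=4): S=149.3564, (K−S)⁺=0.0000, hold=2.2997 ⇒ V=2.2997 continue  boundary S*=84.3420
step 3: (k=3,j=0): S=76.6797, (K−S)⁺=43.7003, hold=43.3924 ⇒ V=43.7003 exercise | (k=3,j=1): S=92.7699, (K−S)⁺=27.6101, hold=28.4602 ⇒ V=28.4602 continue | (k=3,j=2): S=112.2364, (K−S)⁺=8.1436, hold=14.8036 ⇒ V=14.8036 continue | (k=3,j=3): S=135.7877, (K−S)⁺=0.0000, hold=5.5640 ⇒ V=5.5640 continue  boundary S*=76.6797
step 2: (k=2,j=0): S=84.3420, (K−S)⁺=36.0380, hold=36.1453 ⇒ V=36.1453 continue | (k=2,j=1): S=102.0400, (K−S)⁺=18.3400, hold=21.7175 ⇒ V=21.7175 continue | (k=2,j=2): S=123.4517, (K−S)⁺=0.0000, hold=10.2531 ⇒ V=10.2531 continue  boundary S*=-
step 1: (k=1,j=0): S=92.7699, (K−S)⁺=27.6101, hold=29.0063 ⇒ V=29.0063 continue | (k=1,j=1): S=112.2364, (K−S)⁺=8.1436, hold=16.0628 ⇒ V=16.0628 continue  boundary S*=-
step 0: (k=0,j=0): S=102.0400, (K−S)⁺=18.3400, hold=22.6105 ⇒ V=22.6105 continue  boundary S*=-

price = 22.6105
boundary = - - - 76.6797 84.3420 76.6797 84.3420 92.7699 102.0400
tree:
22.6105
29.0063 16.0628
36.1453 21.7175 10.2531
43.7003 28.4602 14.8036 5.5640
50.6665 36.0380 20.7110 8.7239 2.2997
56.9998 43.7003 27.9191 13.3067 3.9931 0.5468
62.7577 50.6665 36.0380 19.6032 6.8136 1.0742 0.0000
67.9926 56.9998 43.7003 27.6101 11.3605 2.1102 0.0000 0.0000
72.7519 62.7577 50.6665 36.0380 18.3400 4.1454 0.0000 0.0000 0.0000
77.0788 67.9926 56.9998 43.7003 27.6101 8.1436 0.0000 0.0000 0.0000 0.0000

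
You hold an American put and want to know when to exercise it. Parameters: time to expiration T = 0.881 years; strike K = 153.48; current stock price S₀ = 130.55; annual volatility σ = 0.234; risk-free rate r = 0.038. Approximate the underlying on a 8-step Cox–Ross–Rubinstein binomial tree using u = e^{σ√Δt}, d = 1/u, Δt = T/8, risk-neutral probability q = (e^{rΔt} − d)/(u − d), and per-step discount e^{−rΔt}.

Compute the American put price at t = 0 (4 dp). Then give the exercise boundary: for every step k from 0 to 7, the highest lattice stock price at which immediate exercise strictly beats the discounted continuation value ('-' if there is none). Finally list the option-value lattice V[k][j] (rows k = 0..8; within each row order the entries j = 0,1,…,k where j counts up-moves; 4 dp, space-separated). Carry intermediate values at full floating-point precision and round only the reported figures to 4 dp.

price = 24.6273
boundary = - 120.7960 111.7708 120.7960 111.7708 120.7960 130.5500 141.0916
tree:
24.6273
32.6840 17.0143
41.7092 24.0338 10.3449
50.0601 32.6840 15.8402 5.0989
57.7871 41.7092 23.3258 8.7088 1.6388
64.9368 50.0601 32.6840 14.4396 3.2210 0.1174
71.5523 57.7871 41.7092 22.9300 6.3217 0.2394 0.0000
77.6735 64.9368 50.0601 32.6840 12.3884 0.4882 0.0000 0.0000
83.3373 71.5523 57.7871 41.7092 22.9300 0.9956 0.0000 0.0000 0.0000

Δt=0.11013  u=1.08075  d=0.92529  q=0.50757  discount=0.99582
step 8 (expiry): payoffs max(K−S,0) = 83.3373 71.5523 57.7871 41.7092 22.9300 0.9956 0.0000 0.0000 0.0000
step 7: (k=7,j=0): S=75.8065, (K−S)⁺=77.6735, hold=77.0325 ⇒ V=77.6735 exercise | (k=7,j=1): S=88.5432, (K−S)⁺=64.9368, hold=64.2958 ⇒ V=64.9368 exercise | (k=7,j=2): S=103.4199, (K−S)⁺=50.0601, hold=49.4192 ⇒ V=50.0601 exercise | (k=7,j=3): S=120.7960, (K−S)⁺=32.6840, hold=32.0431 ⇒ V=32.6840 exercise | (k=7,j=4): S=141.0916, (K−S)⁺=12.3884, hold=11.7475 ⇒ V=12.3884 exercise | (k=7,j=5): S=164.7972, (K−S)⁺=0.0000, hold=0.4882 ⇒ V=0.4882 continue | (k=7,j=6): S=192.4857, (K−S)⁺=0.0000, hold=0.0000 ⇒ V=0.0000 continue | (k=7,j=7): S=224.8263, (K−S)⁺=0.0000, hold=0.0000 ⇒ V=0.0000 continue  boundary S*=141.0916
step 6: (k=6,j=0): S=81.9277, (K−S)⁺=71.5523, hold=70.9113 ⇒ V=71.5523 exercise | (k=6,j=1): S=95.6929, (K−S)⁺=57.7871, hold=57.1462 ⇒ V=57.7871 exercise | (k=6,j=2): S=111.7708, (K−S)⁺=41.7092, hold=41.0683 ⇒ V=41.7092 exercise | (k=6,j=3): S=130.5500, (K−S)⁺=22.9300, hold=22.2891 ⇒ V=22.9300 exercise | (k=6,j=4): S=152.4844, (K−S)⁺=0.9956, hold=6.3217 ⇒ V=6.3217 continue | (k=6,j=5): S=178.1042, (K−S)⁺=0.0000, hold=0.2394 ⇒ V=0.2394 continue | (k=6,j=6): S=208.0285, (K−S)⁺=0.0000, hold=0.0000 ⇒ V=0.0000 continue  boundary S*=130.5500
step 5: (k=5,j=0): S=88.5432, (K−S)⁺=64.9368, hold=64.2958 ⇒ V=64.9368 exercise | (k=5,j=1): S=103.4199, (K−S)⁺=50.0601, hold=49.4192 ⇒ V=50.0601 exercise | (k=5,j=2): S=120.7960, (K−S)⁺=32.6840, hold=32.0431 ⇒ V=32.6840 exercise | (k=5,j=3): S=141.0916, (K−S)⁺=12.3884, hold=14.4396 ⇒ V=14.4396 continue | (k=5,j=4): S=164.7972, (K−S)⁺=0.0000, hold=3.2210 ⇒ V=3.2210 continue | (k=5,j=5): S=192.4857, (K−S)⁺=0.0000, hold=0.1174 ⇒ V=0.1174 continue  boundary S*=120.7960
step 4: (k=4,j=0): S=95.6929, (K−S)⁺=57.7871, hold=57.1462 ⇒ V=57.7871 exercise | (k=4,j=1): S=111.7708, (K−S)⁺=41.7092, hold=41.0683 ⇒ V=41.7092 exercise | (k=4,j=2): S=130.5500, (K−S)⁺=22.9300, hold=23.3258 ⇒ V=23.3258 continue | (k=4,j=3): S=152.4844, (K−S)⁺=0.9956, hold=8.7088 ⇒ V=8.7088 continue | (k=4,j=4): S=178.1042, (K−S)⁺=0.0000, hold=1.6388 ⇒ V=1.6388 continue  boundary S*=111.7708
step 3: (k=3,j=0): S=103.4199, (K−S)⁺=50.0601, hold=49.4192 ⇒ V=50.0601 exercise | (k=3,j=1): S=120.7960, (K−S)⁺=32.6840, hold=32.2431 ⇒ V=32.6840 exercise | (k=3,j=2): S=141.0916, (K−S)⁺=12.3884, hold=15.8402 ⇒ V=15.8402 continue | (k=3,j=3): S=164.7972, (K−S)⁺=0.0000, hold=5.0989 ⇒ V=5.0989 continue  boundary S*=120.7960
step 2: (k=2,j=0): S=111.7708, (K−S)⁺=41.7092, hold=41.0683 ⇒ V=41.7092 exercise | (k=2,j=1): S=130.5500, (K−S)⁺=22.9300, hold=24.0338 ⇒ V=24.0338 continue | (k=2,j=2): S=152.4844, (K−S)⁺=0.9956, hold=10.3449 ⇒ V=10.3449 continue  boundary S*=111.7708
step 1: (k=1,j=0): S=120.7960, (K−S)⁺=32.6840, hold=32.6010 ⇒ V=32.6840 exercise | (k=1,j=1): S=141.0916, (K−S)⁺=12.3884, hold=17.0143 ⇒ V=17.0143 continue  boundary S*=120.7960
step 0: (k=0,j=0): S=130.5500, (K−S)⁺=22.9300, hold=24.6273 ⇒ V=24.6273 continue  boundary S*=-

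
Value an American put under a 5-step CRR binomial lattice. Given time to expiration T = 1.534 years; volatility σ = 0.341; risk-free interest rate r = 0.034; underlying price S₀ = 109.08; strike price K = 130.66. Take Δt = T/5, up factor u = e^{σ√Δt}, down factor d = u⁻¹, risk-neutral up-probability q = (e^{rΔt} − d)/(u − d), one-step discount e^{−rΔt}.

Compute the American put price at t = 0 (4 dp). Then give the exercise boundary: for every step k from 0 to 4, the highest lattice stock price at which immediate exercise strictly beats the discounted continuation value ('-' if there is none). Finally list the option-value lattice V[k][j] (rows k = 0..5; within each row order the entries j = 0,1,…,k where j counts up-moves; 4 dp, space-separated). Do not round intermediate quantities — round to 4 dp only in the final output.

price = 28.7856
boundary = - - 74.7631 90.3059 109.0800
tree:
28.7856
41.1102 16.0896
55.8969 26.0214 5.7035
68.7646 40.3541 11.0942 0.0000
79.4175 55.8969 21.5800 0.0000 0.0000
88.2370 68.7646 40.3541 0.0000 0.0000 0.0000

Δt=0.30680, u=1.20789, d=0.82789, q=0.48051, disc=e^(-rΔt)=0.98962
k=5 terminal: V=max(K-S,0) → 88.2370 68.7646 40.3541 0.0000 0.0000 0.0000
k=4: j=0 S=51.2425 intr=79.4175 cont=78.0617 V=79.4175[EX]; j=1 S=74.7631 intr=55.8969 cont=54.5410 V=55.8969[EX]; j=2 S=109.0800 intr=21.5800 cont=20.7458 V=21.5800[EX]; j=3 S=159.1486 intr=0.0000 cont=0.0000 V=0.0000[hold]; j=4 S=232.1990 intr=0.0000 cont=0.0000 V=0.0000[hold]  S*(4)=109.0800
k=3: j=0 S=61.8954 intr=68.7646 cont=67.4087 V=68.7646[EX]; j=1 S=90.3059 intr=40.3541 cont=38.9982 V=40.3541[EX]; j=2 S=131.7571 intr=0.0000 cont=11.0942 V=11.0942[hold]; j=3 S=192.2346 intr=0.0000 cont=0.0000 V=0.0000[hold]  S*(3)=90.3059
k=2: j=0 S=74.7631 intr=55.8969 cont=54.5410 V=55.8969[EX]; j=1 S=109.0800 intr=21.5800 cont=26.0214 V=26.0214[hold]; j=2 S=159.1486 intr=0.0000 cont=5.7035 V=5.7035[hold]  S*(2)=74.7631
k=1: j=0 S=90.3059 intr=40.3541 cont=41.1102 V=41.1102[hold]; j=1 S=131.7571 intr=0.0000 cont=16.0896 V=16.0896[hold]  S*(1)=-
k=0: j=0 S=109.0800 intr=21.5800 cont=28.7856 V=28.7856[hold]  S*(0)=-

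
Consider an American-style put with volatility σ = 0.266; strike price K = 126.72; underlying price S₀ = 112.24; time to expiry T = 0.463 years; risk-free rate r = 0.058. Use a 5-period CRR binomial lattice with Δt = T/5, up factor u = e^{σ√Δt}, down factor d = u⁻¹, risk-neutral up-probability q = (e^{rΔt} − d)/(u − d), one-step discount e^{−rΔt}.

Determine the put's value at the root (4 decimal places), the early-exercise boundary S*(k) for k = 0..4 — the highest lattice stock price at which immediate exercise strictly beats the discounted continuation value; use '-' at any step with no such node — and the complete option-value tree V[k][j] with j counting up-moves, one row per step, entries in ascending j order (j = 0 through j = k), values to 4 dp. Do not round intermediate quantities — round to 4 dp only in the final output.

price = 16.2580
boundary = - 103.5128 95.4641 103.5128 112.2400
tree:
16.2580
23.2072 9.8317
31.2559 15.4529 4.5987
38.6787 23.2072 8.2539 1.1771
45.5244 31.2559 14.4800 2.4302 0.0000
51.8377 38.6787 23.2072 5.0170 0.0000 0.0000

Δt=0.09260, u=1.08431, d=0.92224, q=0.51300, disc=e^(-rΔt)=0.99464
k=5 terminal: V=max(K-S,0) → 51.8377 38.6787 23.2072 5.0170 0.0000 0.0000
k=4: j=0 S=81.1956 intr=45.5244 cont=44.8456 V=45.5244[EX]; j=1 S=95.4641 intr=31.2559 cont=30.5771 V=31.2559[EX]; j=2 S=112.2400 intr=14.4800 cont=13.8012 V=14.4800[EX]; j=3 S=131.9639 intr=0.0000 cont=2.4302 V=2.4302[hold]; j=4 S=155.1539 intr=0.0000 cont=0.0000 V=0.0000[hold]  S*(4)=112.2400
k=3: j=0 S=88.0413 intr=38.6787 cont=37.9999 V=38.6787[EX]; j=1 S=103.5128 intr=23.2072 cont=22.5285 V=23.2072[EX]; j=2 S=121.7030 intr=5.0170 cont=8.2539 V=8.2539[hold]; j=3 S=143.0899 intr=0.0000 cont=1.1771 V=1.1771[hold]  S*(3)=103.5128
k=2: j=0 S=95.4641 intr=31.2559 cont=30.5771 V=31.2559[EX]; j=1 S=112.2400 intr=14.4800 cont=15.4529 V=15.4529[hold]; j=2 S=131.9639 intr=0.0000 cont=4.5987 V=4.5987[hold]  S*(2)=95.4641
k=1: j=0 S=103.5128 intr=23.2072 cont=23.0249 V=23.2072[EX]; j=1 S=121.7030 intr=5.0170 cont=9.8317 V=9.8317[hold]  S*(1)=103.5128
k=0: j=0 S=112.2400 intr=14.4800 cont=16.2580 V=16.2580[hold]  S*(0)=-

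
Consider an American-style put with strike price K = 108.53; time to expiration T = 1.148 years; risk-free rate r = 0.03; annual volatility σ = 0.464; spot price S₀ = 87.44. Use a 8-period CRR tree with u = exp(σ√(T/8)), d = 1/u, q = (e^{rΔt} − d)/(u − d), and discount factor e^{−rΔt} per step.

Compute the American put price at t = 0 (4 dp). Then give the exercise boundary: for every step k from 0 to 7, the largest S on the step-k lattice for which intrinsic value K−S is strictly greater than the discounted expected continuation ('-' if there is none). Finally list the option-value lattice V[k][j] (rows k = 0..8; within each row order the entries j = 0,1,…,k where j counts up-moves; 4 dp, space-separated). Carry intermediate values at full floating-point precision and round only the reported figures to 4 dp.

Δt=0.14350  u=1.19216  d=0.83881  q=0.46838  discount=0.99570
step 8 (expiry): payoffs max(K−S,0) = 87.0999 78.0724 65.2421 47.0069 21.0900 0.0000 0.0000 0.0000 0.0000
step 7: (k=7,j=0): S=25.5482, (K−S)⁺=82.9818, hold=82.5156 ⇒ V=82.9818 exercise | (k=7,j=1): S=36.3104, (K−S)⁺=72.2196, hold=71.7534 ⇒ V=72.2196 exercise | (k=7,j=2): S=51.6063, (K−S)⁺=56.9237, hold=56.4575 ⇒ V=56.9237 exercise | (k=7,j=3): S=73.3456, (K−S)⁺=35.1844, hold=34.7181 ⇒ V=35.1844 exercise | (k=7,j=4): S=104.2428, (K−S)⁺=4.2872, hold=11.1637 ⇒ V=11.1637 continue | (k=7,j=5): S=148.1554, (K−S)⁺=0.0000, hold=0.0000 ⇒ V=0.0000 continue | (k=7,j=6): S=210.5664, (K−S)⁺=0.0000, hold=0.0000 ⇒ V=0.0000 continue | (k=7,j=7): S=299.2683, (K−S)⁺=0.0000, hold=0.0000 ⇒ V=0.0000 continue  boundary S*=73.3456
step 6: (k=6,j=0): S=30.4576, (K−S)⁺=78.0724, hold=77.6062 ⇒ V=78.0724 exercise | (k=6,j=1): S=43.2879, (K−S)⁺=65.2421, hold=64.7758 ⇒ V=65.2421 exercise | (k=6,j=2): S=61.5231, (K−S)⁺=47.0069, hold=46.5406 ⇒ V=47.0069 exercise | (k=6,j=3): S=87.4400, (K−S)⁺=21.0900, hold=23.8307 ⇒ V=23.8307 continue | (k=6,j=4): S=124.2744, (K−S)⁺=0.0000, hold=5.9094 ⇒ V=5.9094 continue | (k=6,j=5): S=176.6255, (K−S)⁺=0.0000, hold=0.0000 ⇒ V=0.0000 continue | (k=6,j=6): S=251.0296, (K−S)⁺=0.0000, hold=0.0000 ⇒ V=0.0000 continue  boundary S*=61.5231
step 5: (k=5,j=0): S=36.3104, (K−S)⁺=72.2196, hold=71.7534 ⇒ V=72.2196 exercise | (k=5,j=1): S=51.6063, (K−S)⁺=56.9237, hold=56.4575 ⇒ V=56.9237 exercise | (k=5,j=2): S=73.3456, (K−S)⁺=35.1844, hold=35.9963 ⇒ V=35.9963 continue | (k=5,j=3): S=104.2428, (K−S)⁺=4.2872, hold=15.3704 ⇒ V=15.3704 continue | (k=5,j=4): S=148.1554, (K−S)⁺=0.0000, hold=3.1280 ⇒ V=3.1280 continue | (k=5,j=5): S=210.5664, (K−S)⁺=0.0000, hold=0.0000 ⇒ V=0.0000 continue  boundary S*=51.6063
step 4: (k=4,j=0): S=43.2879, (K−S)⁺=65.2421, hold=64.7758 ⇒ V=65.2421 exercise | (k=4,j=1): S=61.5231, (K−S)⁺=47.0069, hold=46.9193 ⇒ V=47.0069 exercise | (k=4,j=2): S=87.4400, (K−S)⁺=21.0900, hold=26.2224 ⇒ V=26.2224 continue | (k=4,j=3): S=124.2744, (K−S)⁺=0.0000, hold=9.5949 ⇒ V=9.5949 continue | (k=4,j=4): S=176.6255, (K−S)⁺=0.0000, hold=1.6558 ⇒ V=1.6558 continue  boundary S*=61.5231
step 3: (k=3,j=0): S=51.6063, (K−S)⁺=56.9237, hold=56.4575 ⇒ V=56.9237 exercise | (k=3,j=1): S=73.3456, (K−S)⁺=35.1844, hold=37.1117 ⇒ V=37.1117 continue | (k=3,j=2): S=104.2428, (K−S)⁺=4.2872, hold=18.3553 ⇒ V=18.3553 continue | (k=3,j=3): S=148.1554, (K−S)⁺=0.0000, hold=5.8512 ⇒ V=5.8512 continue  boundary S*=51.6063
step 2: (k=2,j=0): S=61.5231, (K−S)⁺=47.0069, hold=47.4395 ⇒ V=47.4395 continue | (k=2,j=1): S=87.4400, (K−S)⁺=21.0900, hold=28.2049 ⇒ V=28.2049 continue | (k=2,j=2): S=124.2744, (K−S)⁺=0.0000, hold=12.4449 ⇒ V=12.4449 continue  boundary S*=-
step 1: (k=1,j=0): S=73.3456, (K−S)⁺=35.1844, hold=38.2653 ⇒ V=38.2653 continue | (k=1,j=1): S=104.2428, (K−S)⁺=4.2872, hold=20.7338 ⇒ V=20.7338 continue  boundary S*=-
step 0: (k=0,j=0): S=87.4400, (K−S)⁺=21.0900, hold=29.9248 ⇒ V=29.9248 continue  boundary S*=-

price = 29.9248
boundary = - - - 51.6063 61.5231 51.6063 61.5231 73.3456
tree:
29.9248
38.2653 20.7338
47.4395 28.2049 12.4449
56.9237 37.1117 18.3553 5.8512
65.2421 47.0069 26.2224 9.5949 1.6558
72.2196 56.9237 35.9963 15.3704 3.1280 0.0000
78.0724 65.2421 47.0069 23.8307 5.9094 0.0000 0.0000
82.9818 72.2196 56.9237 35.1844 11.1637 0.0000 0.0000 0.0000
87.0999 78.0724 65.2421 47.0069 21.0900 0.0000 0.0000 0.0000 0.0000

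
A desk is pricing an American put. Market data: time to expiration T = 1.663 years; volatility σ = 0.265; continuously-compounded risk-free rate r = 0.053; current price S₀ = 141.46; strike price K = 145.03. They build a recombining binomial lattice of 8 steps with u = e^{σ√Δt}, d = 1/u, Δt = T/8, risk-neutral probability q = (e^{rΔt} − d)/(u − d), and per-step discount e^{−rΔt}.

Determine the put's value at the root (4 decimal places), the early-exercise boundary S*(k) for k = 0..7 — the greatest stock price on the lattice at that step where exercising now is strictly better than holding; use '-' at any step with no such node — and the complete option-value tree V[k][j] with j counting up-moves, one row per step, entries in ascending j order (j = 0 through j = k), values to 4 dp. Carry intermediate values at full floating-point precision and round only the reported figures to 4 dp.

Δt=0.20788, u=1.12842, d=0.88619, q=0.51557, disc=e^(-rΔt)=0.98904
k=8 terminal: V=max(K-S,0) → 91.2211 76.5129 57.7843 33.9365 3.5700 0.0000 0.0000 0.0000 0.0000
k=7: j=0 S=60.7193 intr=84.3107 cont=82.7217 V=84.3107[EX]; j=1 S=77.3164 intr=67.7136 cont=66.1246 V=67.7136[EX]; j=2 S=98.4501 intr=46.5799 cont=44.9908 V=46.5799[EX]; j=3 S=125.3606 intr=19.6694 cont=18.0803 V=19.6694[EX]; j=4 S=159.6269 intr=0.0000 cont=1.7105 V=1.7105[hold]; j=5 S=203.2596 intr=0.0000 cont=0.0000 V=0.0000[hold]; j=6 S=258.8188 intr=0.0000 cont=0.0000 V=0.0000[hold]; j=7 S=329.5648 intr=0.0000 cont=0.0000 V=0.0000[hold]  S*(7)=125.3606
k=6: j=0 S=68.5171 intr=76.5129 cont=74.9238 V=76.5129[EX]; j=1 S=87.2457 intr=57.7843 cont=56.1953 V=57.7843[EX]; j=2 S=111.0935 intr=33.9365 cont=32.3474 V=33.9365[EX]; j=3 S=141.4600 intr=3.5700 cont=10.2963 V=10.2963[hold]; j=4 S=180.1269 intr=0.0000 cont=0.8195 V=0.8195[hold]; j=5 S=229.3630 intr=0.0000 cont=0.0000 V=0.0000[hold]; j=6 S=292.0575 intr=0.0000 cont=0.0000 V=0.0000[hold]  S*(6)=111.0935
k=5: j=0 S=77.3164 intr=67.7136 cont=66.1246 V=67.7136[EX]; j=1 S=98.4501 intr=46.5799 cont=44.9908 V=46.5799[EX]; j=2 S=125.3606 intr=19.6694 cont=21.5101 V=21.5101[hold]; j=3 S=159.6269 intr=0.0000 cont=5.3511 V=5.3511[hold]; j=4 S=203.2596 intr=0.0000 cont=0.3927 V=0.3927[hold]; j=5 S=258.8188 intr=0.0000 cont=0.0000 V=0.0000[hold]  S*(5)=98.4501
k=4: j=0 S=87.2457 intr=57.7843 cont=56.1953 V=57.7843[EX]; j=1 S=111.0935 intr=33.9365 cont=33.2860 V=33.9365[EX]; j=2 S=141.4600 intr=3.5700 cont=13.0347 V=13.0347[hold]; j=3 S=180.1269 intr=0.0000 cont=2.7641 V=2.7641[hold]; j=4 S=229.3630 intr=0.0000 cont=0.1881 V=0.1881[hold]  S*(4)=111.0935
k=3: j=0 S=98.4501 intr=46.5799 cont=44.9908 V=46.5799[EX]; j=1 S=125.3606 intr=19.6694 cont=22.9065 V=22.9065[hold]; j=2 S=159.6269 intr=0.0000 cont=7.6547 V=7.6547[hold]; j=3 S=203.2596 intr=0.0000 cont=1.4203 V=1.4203[hold]  S*(3)=98.4501
k=2: j=0 S=111.0935 intr=33.9365 cont=33.9981 V=33.9981[hold]; j=1 S=141.4600 intr=3.5700 cont=14.8784 V=14.8784[hold]; j=2 S=180.1269 intr=0.0000 cont=4.3918 V=4.3918[hold]  S*(2)=-
k=1: j=0 S=125.3606 intr=19.6694 cont=23.8761 V=23.8761[hold]; j=1 S=159.6269 intr=0.0000 cont=9.3681 V=9.3681[hold]  S*(1)=-
k=0: j=0 S=141.4600 intr=3.5700 cont=16.2166 V=16.2166[hold]  S*(0)=-

price = 16.2166
boundary = - - - 98.4501 111.0935 98.4501 111.0935 125.3606
tree:
16.2166
23.8761 9.3681
33.9981 14.8784 4.3918
46.5799 22.9065 7.6547 1.4203
57.7843 33.9365 13.0347 2.7641 0.1881
67.7136 46.5799 21.5101 5.3511 0.3927 0.0000
76.5129 57.7843 33.9365 10.2963 0.8195 0.0000 0.0000
84.3107 67.7136 46.5799 19.6694 1.7105 0.0000 0.0000 0.0000
91.2211 76.5129 57.7843 33.9365 3.5700 0.0000 0.0000 0.0000 0.0000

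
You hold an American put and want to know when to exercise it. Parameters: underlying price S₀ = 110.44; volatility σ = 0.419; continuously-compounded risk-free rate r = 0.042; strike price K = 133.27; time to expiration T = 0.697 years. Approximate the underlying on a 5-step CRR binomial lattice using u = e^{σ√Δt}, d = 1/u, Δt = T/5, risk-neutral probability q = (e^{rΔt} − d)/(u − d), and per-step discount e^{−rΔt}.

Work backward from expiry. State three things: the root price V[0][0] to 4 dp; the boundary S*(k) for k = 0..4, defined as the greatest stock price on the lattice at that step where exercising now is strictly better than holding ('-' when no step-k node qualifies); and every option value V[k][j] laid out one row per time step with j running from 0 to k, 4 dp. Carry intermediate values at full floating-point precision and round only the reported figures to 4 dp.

params: Δt=0.13940 u=1.16934 d=0.85518 q=0.47966 e^(-rΔt)=0.99416
t_5 payoffs: 82.7547 64.1976 38.8235 4.1281 0.0000 0.0000
t_4: node(4,0) S=59.0696 payoff=74.2004 vs cont=73.4224 → 74.2004 [stop]  node(4,1) S=80.7691 payoff=52.5009 vs cont=51.7229 → 52.5009 [stop]  node(4,2) S=110.4400 payoff=22.8300 vs cont=22.0520 → 22.8300 [stop]  node(4,3) S=151.0107 payoff=0.0000 vs cont=2.1355 → 2.1355 [wait]  node(4,4) S=206.4852 payoff=0.0000 vs cont=0.0000 → 0.0000 [wait]  ⇒ S*(4)=110.4400
t_3: node(3,0) S=69.0724 payoff=64.1976 vs cont=63.4196 → 64.1976 [stop]  node(3,1) S=94.4465 payoff=38.8235 vs cont=38.0455 → 38.8235 [stop]  node(3,2) S=129.1419 payoff=4.1281 vs cont=12.8283 → 12.8283 [wait]  node(3,3) S=176.5828 payoff=0.0000 vs cont=1.1047 → 1.1047 [wait]  ⇒ S*(3)=94.4465
t_2: node(2,0) S=80.7691 payoff=52.5009 vs cont=51.7229 → 52.5009 [stop]  node(2,1) S=110.4400 payoff=22.8300 vs cont=26.2008 → 26.2008 [wait]  node(2,2) S=151.0107 payoff=0.0000 vs cont=7.1629 → 7.1629 [wait]  ⇒ S*(2)=80.7691
t_1: node(1,0) S=94.4465 payoff=38.8235 vs cont=39.6529 → 39.6529 [wait]  node(1,1) S=129.1419 payoff=4.1281 vs cont=16.9694 → 16.9694 [wait]  ⇒ S*(1)=-
t_0: node(0,0) S=110.4400 payoff=22.8300 vs cont=28.6046 → 28.6046 [wait]  ⇒ S*(0)=-

price = 28.6046
boundary = - - 80.7691 94.4465 110.4400
tree:
28.6046
39.6529 16.9694
52.5009 26.2008 7.1629
64.1976 38.8235 12.8283 1.1047
74.2004 52.5009 22.8300 2.1355 0.0000
82.7547 64.1976 38.8235 4.1281 0.0000 0.0000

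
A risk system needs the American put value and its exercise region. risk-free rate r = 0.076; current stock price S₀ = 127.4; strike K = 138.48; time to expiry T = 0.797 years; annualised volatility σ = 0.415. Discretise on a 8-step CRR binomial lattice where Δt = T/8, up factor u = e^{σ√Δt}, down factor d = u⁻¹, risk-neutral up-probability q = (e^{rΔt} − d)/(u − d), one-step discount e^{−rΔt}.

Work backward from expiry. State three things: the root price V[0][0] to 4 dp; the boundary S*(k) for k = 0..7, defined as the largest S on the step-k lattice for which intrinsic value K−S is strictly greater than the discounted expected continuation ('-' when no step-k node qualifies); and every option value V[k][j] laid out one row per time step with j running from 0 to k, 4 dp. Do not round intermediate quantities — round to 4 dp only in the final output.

Δt=0.09963  u=1.13995  d=0.87723  q=0.49623  discount=0.99246
step 8 (expiry): payoffs max(K−S,0) = 93.8045 80.4243 63.0369 40.4420 11.0800 0.0000 0.0000 0.0000 0.0000
step 7: (k=7,j=0): S=50.9281, (K−S)⁺=87.5519, hold=86.5074 ⇒ V=87.5519 exercise | (k=7,j=1): S=66.1808, (K−S)⁺=72.2992, hold=71.2546 ⇒ V=72.2992 exercise | (k=7,j=2): S=86.0017, (K−S)⁺=52.4783, hold=51.4338 ⇒ V=52.4783 exercise | (k=7,j=3): S=111.7589, (K−S)⁺=26.7211, hold=25.6766 ⇒ V=26.7211 exercise | (k=7,j=4): S=145.2302, (K−S)⁺=0.0000, hold=5.5397 ⇒ V=5.5397 continue | (k=7,j=5): S=188.7260, (K−S)⁺=0.0000, hold=0.0000 ⇒ V=0.0000 continue | (k=7,j=6): S=245.2487, (K−S)⁺=0.0000, hold=0.0000 ⇒ V=0.0000 continue | (k=7,j=7): S=318.6997, (K−S)⁺=0.0000, hold=0.0000 ⇒ V=0.0000 continue  boundary S*=111.7589
step 6: (k=6,j=0): S=58.0557, (K−S)⁺=80.4243, hold=79.3798 ⇒ V=80.4243 exercise | (k=6,j=1): S=75.4431, (K−S)⁺=63.0369, hold=61.9924 ⇒ V=63.0369 exercise | (k=6,j=2): S=98.0380, (K−S)⁺=40.4420, hold=39.3974 ⇒ V=40.4420 exercise | (k=6,j=3): S=127.4000, (K−S)⁺=11.0800, hold=16.0880 ⇒ V=16.0880 continue | (k=6,j=4): S=165.5558, (K−S)⁺=0.0000, hold=2.7697 ⇒ V=2.7697 continue | (k=6,j=5): S=215.1391, (K−S)⁺=0.0000, hold=0.0000 ⇒ V=0.0000 continue | (k=6,j=6): S=279.5723, (K−S)⁺=0.0000, hold=0.0000 ⇒ V=0.0000 continue  boundary S*=98.0380
step 5: (k=5,j=0): S=66.1808, (K−S)⁺=72.2992, hold=71.2546 ⇒ V=72.2992 exercise | (k=5,j=1): S=86.0017, (K−S)⁺=52.4783, hold=51.4338 ⇒ V=52.4783 exercise | (k=5,j=2): S=111.7589, (K−S)⁺=26.7211, hold=28.1430 ⇒ V=28.1430 continue | (k=5,j=3): S=145.2302, (K−S)⁺=0.0000, hold=9.4076 ⇒ V=9.4076 continue | (k=5,j=4): S=188.7260, (K−S)⁺=0.0000, hold=1.3848 ⇒ V=1.3848 continue | (k=5,j=5): S=245.2487, (K−S)⁺=0.0000, hold=0.0000 ⇒ V=0.0000 continue  boundary S*=86.0017
step 4: (k=4,j=0): S=75.4431, (K−S)⁺=63.0369, hold=61.9924 ⇒ V=63.0369 exercise | (k=4,j=1): S=98.0380, (K−S)⁺=40.4420, hold=40.0977 ⇒ V=40.4420 exercise | (k=4,j=2): S=127.4000, (K−S)⁺=11.0800, hold=18.7038 ⇒ V=18.7038 continue | (k=4,j=3): S=165.5558, (K−S)⁺=0.0000, hold=5.3855 ⇒ V=5.3855 continue | (k=4,j=4): S=215.1391, (K−S)⁺=0.0000, hold=0.6923 ⇒ V=0.6923 continue  boundary S*=98.0380
step 3: (k=3,j=0): S=86.0017, (K−S)⁺=52.4783, hold=51.4338 ⇒ V=52.4783 exercise | (k=3,j=1): S=111.7589, (K−S)⁺=26.7211, hold=29.4312 ⇒ V=29.4312 continue | (k=3,j=2): S=145.2302, (K−S)⁺=0.0000, hold=12.0037 ⇒ V=12.0037 continue | (k=3,j=3): S=188.7260, (K−S)⁺=0.0000, hold=3.0336 ⇒ V=3.0336 continue  boundary S*=86.0017
step 2: (k=2,j=0): S=98.0380, (K−S)⁺=40.4420, hold=40.7321 ⇒ V=40.7321 continue | (k=2,j=1): S=127.4000, (K−S)⁺=11.0800, hold=20.6264 ⇒ V=20.6264 continue | (k=2,j=2): S=165.5558, (K−S)⁺=0.0000, hold=7.4955 ⇒ V=7.4955 continue  boundary S*=-
step 1: (k=1,j=0): S=111.7589, (K−S)⁺=26.7211, hold=30.5231 ⇒ V=30.5231 continue | (k=1,j=1): S=145.2302, (K−S)⁺=0.0000, hold=14.0040 ⇒ V=14.0040 continue  boundary S*=-
step 0: (k=0,j=0): S=127.4000, (K−S)⁺=11.0800, hold=22.1575 ⇒ V=22.1575 continue  boundary S*=-

price = 22.1575
boundary = - - - 86.0017 98.0380 86.0017 98.0380 111.7589
tree:
22.1575
30.5231 14.0040
40.7321 20.6264 7.4955
52.4783 29.4312 12.0037 3.0336
63.0369 40.4420 18.7038 5.3855 0.6923
72.2992 52.4783 28.1430 9.4076 1.3848 0.0000
80.4243 63.0369 40.4420 16.0880 2.7697 0.0000 0.0000
87.5519 72.2992 52.4783 26.7211 5.5397 0.0000 0.0000 0.0000
93.8045 80.4243 63.0369 40.4420 11.0800 0.0000 0.0000 0.0000 0.0000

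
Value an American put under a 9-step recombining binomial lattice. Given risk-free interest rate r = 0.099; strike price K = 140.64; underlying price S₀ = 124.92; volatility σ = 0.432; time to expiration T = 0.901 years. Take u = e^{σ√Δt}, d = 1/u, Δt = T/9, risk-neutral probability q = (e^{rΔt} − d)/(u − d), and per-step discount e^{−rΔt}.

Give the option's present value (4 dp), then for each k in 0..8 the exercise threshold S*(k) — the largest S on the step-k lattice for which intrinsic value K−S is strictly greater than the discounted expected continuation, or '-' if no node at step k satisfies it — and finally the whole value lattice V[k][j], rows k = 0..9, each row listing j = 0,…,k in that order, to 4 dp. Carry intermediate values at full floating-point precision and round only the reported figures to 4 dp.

price = 24.6416
boundary = - - 95.0403 82.8983 95.0403 82.8983 95.0403 108.9607 124.9200
tree:
24.6416
34.0518 15.8028
45.5997 23.2806 8.7040
57.7417 33.1985 13.9114 3.7150
68.3325 45.5997 21.5645 6.6013 0.9278
77.5702 57.7417 32.1556 11.4941 1.8823 0.0000
85.6277 68.3325 45.5997 19.4671 3.8190 0.0000 0.0000
92.6559 77.5702 57.7417 31.6793 7.7482 0.0000 0.0000 0.0000
98.7862 85.6277 68.3325 45.5997 15.7200 0.0000 0.0000 0.0000 0.0000
104.1333 92.6559 77.5702 57.7417 31.6793 0.0000 0.0000 0.0000 0.0000 0.0000

Δt=0.10011, u=1.14647, d=0.87224, q=0.50220, disc=e^(-rΔt)=0.99014
k=9 terminal: V=max(K-S,0) → 104.1333 92.6559 77.5702 57.7417 31.6793 0.0000 0.0000 0.0000 0.0000 0.0000
k=8: j=0 S=41.8538 intr=98.7862 cont=97.3992 V=98.7862[EX]; j=1 S=55.0123 intr=85.6277 cont=84.2407 V=85.6277[EX]; j=2 S=72.3075 intr=68.3325 cont=66.9455 V=68.3325[EX]; j=3 S=95.0403 intr=45.5997 cont=44.2127 V=45.5997[EX]; j=4 S=124.9200 intr=15.7200 cont=15.6143 V=15.7200[EX]; j=5 S=164.1936 intr=0.0000 cont=0.0000 V=0.0000[hold]; j=6 S=215.8144 intr=0.0000 cont=0.0000 V=0.0000[hold]; j=7 S=283.6642 intr=0.0000 cont=0.0000 V=0.0000[hold]; j=8 S=372.8453 intr=0.0000 cont=0.0000 V=0.0000[hold]  S*(8)=124.9200
k=7: j=0 S=47.9841 intr=92.6559 cont=91.2689 V=92.6559[EX]; j=1 S=63.0698 intr=77.5702 cont=76.1832 V=77.5702[EX]; j=2 S=82.8983 intr=57.7417 cont=56.3547 V=57.7417[EX]; j=3 S=108.9607 intr=31.6793 cont=30.2923 V=31.6793[EX]; j=4 S=143.2168 intr=0.0000 cont=7.7482 V=7.7482[hold]; j=5 S=188.2427 intr=0.0000 cont=0.0000 V=0.0000[hold]; j=6 S=247.4243 intr=0.0000 cont=0.0000 V=0.0000[hold]; j=7 S=325.2120 intr=0.0000 cont=0.0000 V=0.0000[hold]  S*(7)=108.9607
k=6: j=0 S=55.0123 intr=85.6277 cont=84.2407 V=85.6277[EX]; j=1 S=72.3075 intr=68.3325 cont=66.9455 V=68.3325[EX]; j=2 S=95.0403 intr=45.5997 cont=44.2127 V=45.5997[EX]; j=3 S=124.9200 intr=15.7200 cont=19.4671 V=19.4671[hold]; j=4 S=164.1936 intr=0.0000 cont=3.8190 V=3.8190[hold]; j=5 S=215.8144 intr=0.0000 cont=0.0000 V=0.0000[hold]; j=6 S=283.6642 intr=0.0000 cont=0.0000 V=0.0000[hold]  S*(6)=95.0403
k=5: j=0 S=63.0698 intr=77.5702 cont=76.1832 V=77.5702[EX]; j=1 S=82.8983 intr=57.7417 cont=56.3547 V=57.7417[EX]; j=2 S=108.9607 intr=31.6793 cont=32.1556 V=32.1556[hold]; j=3 S=143.2168 intr=0.0000 cont=11.4941 V=11.4941[hold]; j=4 S=188.2427 intr=0.0000 cont=1.8823 V=1.8823[hold]; j=5 S=247.4243 intr=0.0000 cont=0.0000 V=0.0000[hold]  S*(5)=82.8983
k=4: j=0 S=72.3075 intr=68.3325 cont=66.9455 V=68.3325[EX]; j=1 S=95.0403 intr=45.5997 cont=44.4495 V=45.5997[EX]; j=2 S=124.9200 intr=15.7200 cont=21.5645 V=21.5645[hold]; j=3 S=164.1936 intr=0.0000 cont=6.6013 V=6.6013[hold]; j=4 S=215.8144 intr=0.0000 cont=0.9278 V=0.9278[hold]  S*(4)=95.0403
k=3: j=0 S=82.8983 intr=57.7417 cont=56.3547 V=57.7417[EX]; j=1 S=108.9607 intr=31.6793 cont=33.1985 V=33.1985[hold]; j=2 S=143.2168 intr=0.0000 cont=13.9114 V=13.9114[hold]; j=3 S=188.2427 intr=0.0000 cont=3.7150 V=3.7150[hold]  S*(3)=82.8983
k=2: j=0 S=95.0403 intr=45.5997 cont=44.9681 V=45.5997[EX]; j=1 S=124.9200 intr=15.7200 cont=23.2806 V=23.2806[hold]; j=2 S=164.1936 intr=0.0000 cont=8.7040 V=8.7040[hold]  S*(2)=95.0403
k=1: j=0 S=108.9607 intr=31.6793 cont=34.0518 V=34.0518[hold]; j=1 S=143.2168 intr=0.0000 cont=15.8028 V=15.8028[hold]  S*(1)=-
k=0: j=0 S=124.9200 intr=15.7200 cont=24.6416 V=24.6416[hold]  S*(0)=-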